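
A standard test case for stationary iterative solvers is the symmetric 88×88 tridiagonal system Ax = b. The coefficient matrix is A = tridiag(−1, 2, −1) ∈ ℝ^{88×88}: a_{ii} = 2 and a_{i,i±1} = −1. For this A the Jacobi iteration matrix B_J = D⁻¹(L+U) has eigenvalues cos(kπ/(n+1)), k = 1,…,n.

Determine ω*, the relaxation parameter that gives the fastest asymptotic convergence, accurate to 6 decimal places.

ρ_J = max_k |cos(kπ/89)| = cos(π/89) = 0.999377
√(1 − cos²(π/89)) = sin(π/89) ≈ 0.0352915.
ω* = 2/(1+0.0352915) = 1.931823
ρ_SOR = ω* − 1 = 1.931823 − 1 = 0.931823.

ω* = 1.931823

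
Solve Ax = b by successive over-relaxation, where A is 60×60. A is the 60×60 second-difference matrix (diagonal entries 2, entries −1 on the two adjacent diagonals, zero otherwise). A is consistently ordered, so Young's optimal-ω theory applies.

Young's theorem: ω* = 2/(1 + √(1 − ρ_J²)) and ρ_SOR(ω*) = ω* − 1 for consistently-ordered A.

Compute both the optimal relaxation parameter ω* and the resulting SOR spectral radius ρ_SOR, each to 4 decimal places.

spectrum of D⁻¹(L+U) = {cos(kπ/61) : 1≤k≤60}; ρ_J = cos(π/61) = 0.9987.
√(1−ρ_J²) = |sin(π/61)| = 0.05148
Then 2/(1+√(1−ρ_J²)) = 2/(1+0.05148); ω* = 2/1.05148 = 1.9021.
[ρ_SOR] ω* − 1 = 0.9021.

ω* = 1.9021, ρ_SOR = 0.9021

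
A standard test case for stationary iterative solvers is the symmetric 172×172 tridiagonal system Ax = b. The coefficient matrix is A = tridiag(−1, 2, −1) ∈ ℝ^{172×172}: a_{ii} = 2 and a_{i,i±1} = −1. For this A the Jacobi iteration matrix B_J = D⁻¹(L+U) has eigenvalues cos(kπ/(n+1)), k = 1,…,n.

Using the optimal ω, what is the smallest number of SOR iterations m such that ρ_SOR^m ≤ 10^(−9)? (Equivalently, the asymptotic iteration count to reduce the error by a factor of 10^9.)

n=172: λ(B_J) = 1 − λ(A)/2 = cos(kπ/173); k=1 gives ρ_J = 0.9998351.
√(1−ρ_J²) = |sin(π/173)| = 0.0181585
Then 2/(1+√(1−ρ_J²)) = 2/(1+0.0181585); ω* = 2/1.0181585 = 1.9643307.
ρ_SOR = ω* − 1 = 1.9643307 − 1 = 0.9643307.
ρ_SOR^m ≤ 10^(−9) ⇔ m ≥ 9·ln10/(−ln 0.9643307) = 20.7233/0.036321 = 570.560; m = ⌈570.560⌉ = 571.

m = 571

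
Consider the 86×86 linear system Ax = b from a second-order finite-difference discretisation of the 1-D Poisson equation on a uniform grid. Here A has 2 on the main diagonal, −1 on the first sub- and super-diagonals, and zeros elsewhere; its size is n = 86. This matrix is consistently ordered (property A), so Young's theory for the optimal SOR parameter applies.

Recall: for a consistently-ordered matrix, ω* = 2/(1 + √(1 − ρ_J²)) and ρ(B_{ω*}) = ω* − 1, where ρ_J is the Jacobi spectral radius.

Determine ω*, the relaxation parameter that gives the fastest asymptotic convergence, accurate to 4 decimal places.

spectrum of D⁻¹(L+U) = {cos(kπ/87) : 1≤k≤86}; ρ_J = cos(π/87) = 0.9993.
1 − cos²(π/87) = sin²(π/87) ⇒ √(1−ρ_J²) = sin(π/87) = 0.03610.
Then 2/(1+√(1−ρ_J²)) = 2/(1+0.03610); ω* = 2/1.03610 = 1.9303.
Hence ρ(B_{ω*}) = 1.9303 − 1 = 0.9303.

ω* = 1.9303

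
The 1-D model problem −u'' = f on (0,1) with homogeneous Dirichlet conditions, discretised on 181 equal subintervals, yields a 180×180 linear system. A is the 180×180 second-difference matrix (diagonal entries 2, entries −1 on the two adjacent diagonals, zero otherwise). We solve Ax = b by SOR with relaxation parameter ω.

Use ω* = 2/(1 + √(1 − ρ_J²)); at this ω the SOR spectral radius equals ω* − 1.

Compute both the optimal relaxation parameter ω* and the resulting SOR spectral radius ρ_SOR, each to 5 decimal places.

ρ_J = max_k |cos(kπ/181)| = cos(π/181) = 0.99985
1 − cos²(π/181) = sin²(π/181) ⇒ √(1−ρ_J²) = sin(π/181) = 0.017356.
ω* = 2/(1+0.017356) = 1.96588
ρ(B_{ω*}) = ω*−1 = 0.96588

ω* = 1.96588, ρ_SOR = 0.96588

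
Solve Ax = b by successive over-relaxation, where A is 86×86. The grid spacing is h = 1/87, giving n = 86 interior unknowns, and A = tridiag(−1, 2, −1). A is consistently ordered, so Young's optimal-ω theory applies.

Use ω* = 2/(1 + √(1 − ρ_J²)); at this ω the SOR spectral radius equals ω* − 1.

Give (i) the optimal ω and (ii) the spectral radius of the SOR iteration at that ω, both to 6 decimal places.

With n=86, ρ(Jacobi) = cos(π/87) = 0.999348.
√(1−ρ_J²) = |sin(π/87)| = 0.0361024
ω* = 2/(1 + 0.0361024) = 2/1.0361024 = 1.930311.
ρ_SOR = ω* − 1 = 1.930311 − 1 = 0.930311.

ω* = 1.930311, ρ_SOR = 0.930311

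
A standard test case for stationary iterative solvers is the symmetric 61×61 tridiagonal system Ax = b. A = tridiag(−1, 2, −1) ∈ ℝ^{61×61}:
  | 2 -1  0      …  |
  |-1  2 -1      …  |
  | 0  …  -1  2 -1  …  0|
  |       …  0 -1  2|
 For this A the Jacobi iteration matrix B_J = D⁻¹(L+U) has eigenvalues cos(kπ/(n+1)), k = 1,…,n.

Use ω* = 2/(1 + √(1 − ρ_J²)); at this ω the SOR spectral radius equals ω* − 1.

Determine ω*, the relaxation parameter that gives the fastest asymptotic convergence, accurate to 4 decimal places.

ω* = 1.9036

B_J for the 61×61 system has eigenvalues cos(kπ/62); ρ_J = cos(π/62) = 0.9987.
√(1−ρ_J²) = |sin(π/62)| = 0.05065
Young: ω* = 2/(1+√(1−ρ_J²)) = 2/(1+0.05065) = 2/1.05065 = 1.9036.
[ρ_SOR] ω* − 1 = 0.9036.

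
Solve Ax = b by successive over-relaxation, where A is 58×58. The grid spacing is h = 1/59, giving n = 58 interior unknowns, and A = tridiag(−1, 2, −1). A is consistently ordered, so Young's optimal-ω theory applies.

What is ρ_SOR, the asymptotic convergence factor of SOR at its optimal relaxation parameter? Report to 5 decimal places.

spectrum of D⁻¹(L+U) = {cos(kπ/59) : 1≤k≤58}; ρ_J = cos(π/59) = 0.99858.
√(1−ρ_J²) = |sin(π/59)| = 0.053222
ω* = 2 / (1 + 0.053222) = 2 / 1.053222 ≈ 1.89893.
Hence ρ(B_{ω*}) = 1.89893 − 1 = 0.89893.

ρ_SOR = 0.89893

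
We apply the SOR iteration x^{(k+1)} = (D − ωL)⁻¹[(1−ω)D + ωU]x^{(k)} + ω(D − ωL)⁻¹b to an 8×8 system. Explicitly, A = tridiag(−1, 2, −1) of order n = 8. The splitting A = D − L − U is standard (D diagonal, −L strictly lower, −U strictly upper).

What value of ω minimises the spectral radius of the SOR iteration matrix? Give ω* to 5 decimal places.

ω* = 1.49029

ρ_J = max_k |cos(kπ/9)| = cos(π/9) = 0.93969
√(1−ρ_J²) = |sin(π/9)| = 0.342020
ω* = 2/(1 + 0.342020) = 2/1.342020 = 1.49029.
ρ(B_{ω*}) = ω*−1 = 0.49029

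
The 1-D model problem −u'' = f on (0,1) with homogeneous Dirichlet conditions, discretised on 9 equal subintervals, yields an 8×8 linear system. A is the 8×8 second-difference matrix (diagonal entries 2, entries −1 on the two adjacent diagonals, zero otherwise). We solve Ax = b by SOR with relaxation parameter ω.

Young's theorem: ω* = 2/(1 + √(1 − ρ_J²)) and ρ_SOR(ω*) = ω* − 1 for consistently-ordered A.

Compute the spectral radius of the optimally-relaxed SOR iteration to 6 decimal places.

ρ_J = max_k |cos(kπ/9)| = cos(π/9) = 0.939693
√(1−ρ_J²) simplifies to sin(π/9) = 0.3420201.
[ω*] 2 ÷ (1 + 0.3420201) = 2 ÷ 1.3420201 = 1.490291.
[ρ_SOR] ω* − 1 = 0.490291.

ρ_SOR = 0.490291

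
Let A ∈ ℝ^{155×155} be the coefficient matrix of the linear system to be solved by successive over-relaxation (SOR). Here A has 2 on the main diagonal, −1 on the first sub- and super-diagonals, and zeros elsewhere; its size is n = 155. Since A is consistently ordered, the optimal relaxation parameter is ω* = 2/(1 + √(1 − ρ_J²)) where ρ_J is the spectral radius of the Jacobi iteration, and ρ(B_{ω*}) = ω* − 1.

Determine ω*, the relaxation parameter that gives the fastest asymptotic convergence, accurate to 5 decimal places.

ω* = 1.96052

With n=155, ρ(Jacobi) = cos(π/156) = 0.99980.
√(1 − cos²(π/156)) = sin(π/156) ≈ 0.020137.
[ω*] 2 ÷ (1 + 0.020137) = 2 ÷ 1.020137 = 1.96052.
[ρ_SOR] ω* − 1 = 0.96052.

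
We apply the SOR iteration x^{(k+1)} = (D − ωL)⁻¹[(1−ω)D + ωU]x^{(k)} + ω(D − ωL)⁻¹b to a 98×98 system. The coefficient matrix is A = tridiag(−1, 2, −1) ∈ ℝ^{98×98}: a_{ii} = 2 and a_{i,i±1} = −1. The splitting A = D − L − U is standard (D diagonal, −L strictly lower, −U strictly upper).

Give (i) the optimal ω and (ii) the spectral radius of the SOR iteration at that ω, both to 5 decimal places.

ω* = 1.93850, ρ_SOR = 0.93850

[ρ_J] n=98: ρ(B_J) = cos(π/(n+1)) = cos(π/99) = 0.99950.
root = sin(π/99) = 0.031728  (since 1−cos² = sin²).
ω* = 2 / (1 + 0.031728) = 2 / 1.031728 ≈ 1.93850.
[ρ_SOR] ω* − 1 = 0.93850.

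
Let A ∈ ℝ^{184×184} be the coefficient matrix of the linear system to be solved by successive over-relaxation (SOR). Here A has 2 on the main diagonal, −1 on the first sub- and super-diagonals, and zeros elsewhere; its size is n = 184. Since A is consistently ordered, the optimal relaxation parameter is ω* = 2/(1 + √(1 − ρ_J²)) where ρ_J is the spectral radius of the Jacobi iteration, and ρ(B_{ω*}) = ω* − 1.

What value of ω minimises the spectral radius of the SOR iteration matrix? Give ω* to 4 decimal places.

ω* = 1.9666

B_J for the 184×184 system has eigenvalues cos(kπ/185); ρ_J = cos(π/185) = 0.9999.
√(1−ρ_J²) simplifies to sin(π/185) = 0.01698.
ω* = 2/(1 + 0.01698) = 2/1.01698 = 1.9666.
ρ_SOR = ω* − 1 ≈ 0.9666.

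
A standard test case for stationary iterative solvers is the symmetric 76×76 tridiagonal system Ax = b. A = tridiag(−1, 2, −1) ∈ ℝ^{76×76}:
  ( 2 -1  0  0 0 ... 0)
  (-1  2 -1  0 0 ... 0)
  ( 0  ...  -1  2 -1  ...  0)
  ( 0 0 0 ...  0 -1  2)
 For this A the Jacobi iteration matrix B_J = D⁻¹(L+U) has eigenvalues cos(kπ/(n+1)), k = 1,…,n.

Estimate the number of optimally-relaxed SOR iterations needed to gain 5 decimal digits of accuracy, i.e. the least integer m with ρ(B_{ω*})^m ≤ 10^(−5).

m = 142

[ρ_J] n=76: ρ(B_J) = cos(π/(n+1)) = cos(π/77) = 0.9991678.
√(1−ρ_J²) = |sin(π/77)| = 0.0407886
ω* = 2/(1 + 0.0407886) = 2/1.0407886 = 1.9216198.
Hence ρ(B_{ω*}) = 1.9216198 − 1 = 0.9216198.
(0.9216198)^m ≤ 10^{−5}  ⇒  m·ln(0.9216198) ≤ −5·ln10  ⇒  m ≥ 141.051  ⇒  m = 142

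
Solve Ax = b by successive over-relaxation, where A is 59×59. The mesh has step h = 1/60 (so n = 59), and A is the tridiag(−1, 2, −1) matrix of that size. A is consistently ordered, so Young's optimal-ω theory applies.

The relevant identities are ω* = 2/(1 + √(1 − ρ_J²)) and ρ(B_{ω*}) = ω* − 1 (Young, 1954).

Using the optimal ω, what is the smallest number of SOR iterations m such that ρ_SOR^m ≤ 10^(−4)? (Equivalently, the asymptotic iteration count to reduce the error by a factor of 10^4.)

B_J for the 59×59 system has eigenvalues cos(kπ/60); ρ_J = cos(π/60) = 0.9986295.
√(1−ρ_J²) = |sin(π/60)| = 0.0523360
Then 2/(1+√(1−ρ_J²)) = 2/(1+0.0523360); ω* = 2/1.0523360 = 1.9005337.
ρ_SOR = ω* − 1 ≈ 0.9005337.
ρ_SOR^m ≤ 10^(−4) ⇔ m ≥ 4·ln10/(−ln 0.9005337) = 9.21034/0.104768 = 87.912; m = ⌈87.912⌉ = 88.

m = 88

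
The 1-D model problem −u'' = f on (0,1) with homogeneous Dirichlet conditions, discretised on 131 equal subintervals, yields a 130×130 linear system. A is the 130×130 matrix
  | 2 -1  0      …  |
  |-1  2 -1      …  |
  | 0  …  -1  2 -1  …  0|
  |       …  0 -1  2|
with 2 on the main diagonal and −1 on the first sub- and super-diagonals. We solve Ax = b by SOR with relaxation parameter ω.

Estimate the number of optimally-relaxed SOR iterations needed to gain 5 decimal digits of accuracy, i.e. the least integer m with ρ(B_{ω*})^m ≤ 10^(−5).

m = 241

[ρ_J] n=130: ρ(B_J) = cos(π/(n+1)) = cos(π/131) = 0.9997125.
√(1−ρ_J²) simplifies to sin(π/131) = 0.0239793.
ω* = 2/(1+0.0239793) = 1.9531645
Hence ρ(B_{ω*}) = 1.9531645 − 1 = 0.9531645.
Need (0.9531645)^m ≤ 10^(−5): m ≥ 5·ln10/|ln 0.9531645| = 11.5129/0.0479678 = 240.013 ⇒ m = 241.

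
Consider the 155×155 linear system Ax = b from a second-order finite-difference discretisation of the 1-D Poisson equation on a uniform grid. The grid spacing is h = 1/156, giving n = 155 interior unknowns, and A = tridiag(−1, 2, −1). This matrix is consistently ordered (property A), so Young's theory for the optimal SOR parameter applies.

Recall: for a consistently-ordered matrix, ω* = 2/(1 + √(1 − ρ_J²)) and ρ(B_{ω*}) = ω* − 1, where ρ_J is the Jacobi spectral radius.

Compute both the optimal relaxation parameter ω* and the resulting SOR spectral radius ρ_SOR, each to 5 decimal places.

ω* = 1.96052, ρ_SOR = 0.96052

With n=155, ρ(Jacobi) = cos(π/156) = 0.99980.
√(1−ρ_J²) = |sin(π/156)| = 0.020137
So ω* = 2/1.020137 = 1.96052 (Young).
At ω = 1.96052 every |λ(B_ω)| = ω−1, so ρ_SOR = 0.96052.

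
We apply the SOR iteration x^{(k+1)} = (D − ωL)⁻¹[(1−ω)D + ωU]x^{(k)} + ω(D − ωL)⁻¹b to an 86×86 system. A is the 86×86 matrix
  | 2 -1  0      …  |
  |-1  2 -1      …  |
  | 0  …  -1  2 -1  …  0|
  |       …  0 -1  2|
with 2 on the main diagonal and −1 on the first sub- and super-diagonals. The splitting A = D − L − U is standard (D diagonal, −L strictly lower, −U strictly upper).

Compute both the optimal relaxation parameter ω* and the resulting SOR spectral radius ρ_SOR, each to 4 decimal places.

[ρ_J] n=86: ρ(B_J) = cos(π/(n+1)) = cos(π/87) = 0.9993.
√(1 − cos²(π/87)) = sin(π/87) ≈ 0.03610.
So ω* = 2/1.03610 = 1.9303 (Young).
ρ_SOR = ω* − 1 = 1.9303 − 1 = 0.9303.

ω* = 1.9303, ρ_SOR = 0.9303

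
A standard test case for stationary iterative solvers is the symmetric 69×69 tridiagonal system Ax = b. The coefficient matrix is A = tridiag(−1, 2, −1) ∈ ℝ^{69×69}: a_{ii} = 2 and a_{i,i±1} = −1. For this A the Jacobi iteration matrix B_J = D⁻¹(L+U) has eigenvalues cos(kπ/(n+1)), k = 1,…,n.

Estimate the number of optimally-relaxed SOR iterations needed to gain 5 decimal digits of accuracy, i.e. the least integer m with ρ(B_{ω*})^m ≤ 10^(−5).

[ρ_J] n=69: ρ(B_J) = cos(π/(n+1)) = cos(π/70) = 0.9989931.
1 − cos²(π/70) = sin²(π/70) ⇒ √(1−ρ_J²) = sin(π/70) = 0.0448648.
ω* = 2/(1 + 0.0448648) = 2/1.0448648 = 1.9141232.
At ω = 1.9141232 every |λ(B_ω)| = ω−1, so ρ_SOR = 0.9141232.
m ≥ 5·ln10 / (−ln 0.9141232) = 128.220; smallest integer m = 129.

m = 129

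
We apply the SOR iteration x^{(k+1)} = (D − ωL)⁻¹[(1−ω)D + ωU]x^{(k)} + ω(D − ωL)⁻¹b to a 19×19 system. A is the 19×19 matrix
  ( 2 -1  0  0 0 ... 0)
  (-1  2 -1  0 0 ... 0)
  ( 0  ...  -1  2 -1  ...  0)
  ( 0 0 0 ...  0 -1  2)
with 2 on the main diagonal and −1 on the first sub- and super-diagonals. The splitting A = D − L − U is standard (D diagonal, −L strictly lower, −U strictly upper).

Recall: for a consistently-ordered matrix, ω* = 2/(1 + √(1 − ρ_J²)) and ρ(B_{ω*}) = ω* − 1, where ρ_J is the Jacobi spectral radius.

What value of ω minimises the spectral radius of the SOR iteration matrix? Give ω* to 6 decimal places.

[ρ_J] n=19: ρ(B_J) = cos(π/(n+1)) = cos(π/20) = 0.987688.
√(1−ρ_J²) simplifies to sin(π/20) = 0.1564345.
ω* = 2/(1+0.1564345) = 1.729454
Hence ρ(B_{ω*}) = 1.729454 − 1 = 0.729454.

ω* = 1.729454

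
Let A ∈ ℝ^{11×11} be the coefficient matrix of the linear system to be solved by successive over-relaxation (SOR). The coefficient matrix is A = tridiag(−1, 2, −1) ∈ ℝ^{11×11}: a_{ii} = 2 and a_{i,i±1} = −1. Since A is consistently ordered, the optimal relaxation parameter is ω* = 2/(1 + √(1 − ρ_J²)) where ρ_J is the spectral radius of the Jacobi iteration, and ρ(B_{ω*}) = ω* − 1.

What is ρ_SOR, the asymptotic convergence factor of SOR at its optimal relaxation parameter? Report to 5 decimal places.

ρ_SOR = 0.58879

B_J for the 11×11 system has eigenvalues cos(kπ/12); ρ_J = cos(π/12) = 0.96593.
root = sin(π/12) = 0.258819  (since 1−cos² = sin²).
[ω*] 2 ÷ (1 + 0.258819) = 2 ÷ 1.258819 = 1.58879.
Hence ρ(B_{ω*}) = 1.58879 − 1 = 0.58879.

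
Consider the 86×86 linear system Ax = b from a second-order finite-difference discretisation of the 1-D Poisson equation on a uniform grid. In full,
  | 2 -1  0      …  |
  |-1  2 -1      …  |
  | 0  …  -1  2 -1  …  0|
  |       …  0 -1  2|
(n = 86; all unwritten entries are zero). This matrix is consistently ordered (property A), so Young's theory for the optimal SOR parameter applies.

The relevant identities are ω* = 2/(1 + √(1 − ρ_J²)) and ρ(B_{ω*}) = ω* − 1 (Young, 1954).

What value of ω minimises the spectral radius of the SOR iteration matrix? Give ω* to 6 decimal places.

ω* = 1.930311

½·tridiag(1,0,1) at n=86: λ_k = cos(kπ/87); max |λ| at k=1 ⇒ ρ_J = cos(π/87) ≈ 0.999348.
√(1−ρ_J²) = |sin(π/87)| = 0.0361024
ω* = 2 / (1 + 0.0361024) = 2 / 1.0361024 ≈ 1.930311.
Hence ρ(B_{ω*}) = 1.930311 − 1 = 0.930311.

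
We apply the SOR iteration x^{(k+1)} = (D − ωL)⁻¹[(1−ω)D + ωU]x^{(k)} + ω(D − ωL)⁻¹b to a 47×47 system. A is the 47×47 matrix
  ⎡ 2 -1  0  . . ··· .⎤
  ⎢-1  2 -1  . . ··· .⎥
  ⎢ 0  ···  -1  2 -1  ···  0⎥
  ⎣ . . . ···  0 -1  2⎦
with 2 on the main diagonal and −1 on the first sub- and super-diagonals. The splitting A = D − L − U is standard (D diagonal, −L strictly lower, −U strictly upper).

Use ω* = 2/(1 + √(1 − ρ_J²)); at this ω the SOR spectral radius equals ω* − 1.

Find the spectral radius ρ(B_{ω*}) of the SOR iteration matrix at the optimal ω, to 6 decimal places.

B_J for the 47×47 system has eigenvalues cos(kπ/48); ρ_J = cos(π/48) = 0.997859.
1 − cos²(π/48) = sin²(π/48) ⇒ √(1−ρ_J²) = sin(π/48) = 0.0654031.
ω* = 2 / (1 + 0.0654031) = 2 / 1.0654031 ≈ 1.877224.
and ρ(B_{ω*}) = 1.877224 − 1 = 0.877224.

ρ_SOR = 0.877224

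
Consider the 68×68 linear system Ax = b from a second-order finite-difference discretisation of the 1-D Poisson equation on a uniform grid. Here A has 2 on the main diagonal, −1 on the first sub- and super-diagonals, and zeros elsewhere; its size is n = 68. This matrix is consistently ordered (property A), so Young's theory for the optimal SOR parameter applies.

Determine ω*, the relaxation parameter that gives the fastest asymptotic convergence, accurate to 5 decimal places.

B_J for the 68×68 system has eigenvalues cos(kπ/69); ρ_J = cos(π/69) = 0.99896.
√(1−ρ_J²) simplifies to sin(π/69) = 0.045515.
ω* = 2 / (1 + 0.045515) = 2 / 1.045515 ≈ 1.91293.
and ρ(B_{ω*}) = 1.91293 − 1 = 0.91293.

ω* = 1.91293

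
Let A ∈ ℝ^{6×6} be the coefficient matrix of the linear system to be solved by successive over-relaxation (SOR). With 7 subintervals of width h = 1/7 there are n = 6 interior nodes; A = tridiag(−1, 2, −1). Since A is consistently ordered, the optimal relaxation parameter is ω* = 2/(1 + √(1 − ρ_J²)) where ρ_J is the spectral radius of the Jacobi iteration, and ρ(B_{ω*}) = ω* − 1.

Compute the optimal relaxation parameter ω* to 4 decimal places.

[ρ_J] n=6: ρ(B_J) = cos(π/(n+1)) = cos(π/7) = 0.9010.
√(1 − cos²(π/7)) = sin(π/7) ≈ 0.43388.
So ω* = 2/1.43388 = 1.3948 (Young).
At ω = 1.3948 every |λ(B_ω)| = ω−1, so ρ_SOR = 0.3948.

ω* = 1.3948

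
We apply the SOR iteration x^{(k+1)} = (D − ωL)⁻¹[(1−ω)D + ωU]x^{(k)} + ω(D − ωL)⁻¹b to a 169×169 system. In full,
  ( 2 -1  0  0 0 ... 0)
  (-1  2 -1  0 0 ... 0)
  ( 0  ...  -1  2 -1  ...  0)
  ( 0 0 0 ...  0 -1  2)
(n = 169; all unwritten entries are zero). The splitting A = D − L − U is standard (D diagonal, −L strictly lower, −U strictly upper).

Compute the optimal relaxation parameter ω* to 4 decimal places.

ω* = 1.9637

n=169: λ(B_J) = 1 − λ(A)/2 = cos(kπ/170); k=1 gives ρ_J = 0.9998.
√(1−ρ_J²) = |sin(π/170)| = 0.01848
Young: ω* = 2/(1+√(1−ρ_J²)) = 2/(1+0.01848) = 2/1.01848 = 1.9637.
and ρ(B_{ω*}) = 1.9637 − 1 = 0.9637.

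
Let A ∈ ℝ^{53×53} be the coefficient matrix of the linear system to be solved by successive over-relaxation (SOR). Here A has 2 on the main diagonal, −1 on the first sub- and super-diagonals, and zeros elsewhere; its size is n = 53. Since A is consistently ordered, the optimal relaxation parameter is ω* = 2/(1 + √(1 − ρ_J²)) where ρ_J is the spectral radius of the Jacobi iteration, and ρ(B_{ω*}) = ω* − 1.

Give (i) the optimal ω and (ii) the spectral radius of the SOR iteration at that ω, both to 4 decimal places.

ω* = 1.8901, ρ_SOR = 0.8901

spectrum of D⁻¹(L+U) = {cos(kπ/54) : 1≤k≤53}; ρ_J = cos(π/54) = 0.9983.
1 − cos²(π/54) = sin²(π/54) ⇒ √(1−ρ_J²) = sin(π/54) = 0.05814.
[ω*] 2 ÷ (1 + 0.05814) = 2 ÷ 1.05814 = 1.8901.
and ρ(B_{ω*}) = 1.8901 − 1 = 0.8901.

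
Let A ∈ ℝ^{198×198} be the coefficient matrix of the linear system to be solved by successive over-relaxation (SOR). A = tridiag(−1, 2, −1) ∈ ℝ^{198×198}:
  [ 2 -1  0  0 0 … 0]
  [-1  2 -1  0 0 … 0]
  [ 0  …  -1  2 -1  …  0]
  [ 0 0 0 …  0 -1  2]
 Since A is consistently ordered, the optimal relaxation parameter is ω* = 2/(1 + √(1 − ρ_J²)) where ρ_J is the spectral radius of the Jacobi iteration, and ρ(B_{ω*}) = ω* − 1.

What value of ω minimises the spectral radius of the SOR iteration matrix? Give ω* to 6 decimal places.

ω* = 1.968918

½·tridiag(1,0,1) at n=198: λ_k = cos(kπ/199); max |λ| at k=1 ⇒ ρ_J = cos(π/199) ≈ 0.999875.
1 − cos²(π/199) = sin²(π/199) ⇒ √(1−ρ_J²) = sin(π/199) = 0.0157862.
ω* = 2/(1+0.0157862) = 1.968918
and ρ(B_{ω*}) = 1.968918 − 1 = 0.968918.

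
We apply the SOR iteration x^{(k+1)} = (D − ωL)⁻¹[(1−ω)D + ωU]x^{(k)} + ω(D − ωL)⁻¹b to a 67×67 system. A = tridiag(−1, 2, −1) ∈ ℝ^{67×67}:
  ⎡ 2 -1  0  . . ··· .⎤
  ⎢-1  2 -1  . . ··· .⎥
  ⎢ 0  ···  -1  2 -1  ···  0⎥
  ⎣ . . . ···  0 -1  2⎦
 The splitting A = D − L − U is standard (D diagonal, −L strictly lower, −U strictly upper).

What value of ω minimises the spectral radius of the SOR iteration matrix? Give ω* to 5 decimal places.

spectrum of D⁻¹(L+U) = {cos(kπ/68) : 1≤k≤67}; ρ_J = cos(π/68) = 0.99893.
√(1 − cos²(π/68)) = sin(π/68) ≈ 0.046183.
ω* = 2/(1+0.046183) = 1.91171
Hence ρ(B_{ω*}) = 1.91171 − 1 = 0.91171.

ω* = 1.91171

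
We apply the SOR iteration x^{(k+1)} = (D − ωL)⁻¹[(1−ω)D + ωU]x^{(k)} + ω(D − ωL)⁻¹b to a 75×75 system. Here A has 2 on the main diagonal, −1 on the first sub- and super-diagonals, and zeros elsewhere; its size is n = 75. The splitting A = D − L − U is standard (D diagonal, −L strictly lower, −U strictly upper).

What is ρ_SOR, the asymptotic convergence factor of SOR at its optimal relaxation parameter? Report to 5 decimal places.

B_J for the 75×75 system has eigenvalues cos(kπ/76); ρ_J = cos(π/76) = 0.99915.
√(1 − cos²(π/76)) = sin(π/76) ≈ 0.041325.
Then 2/(1+√(1−ρ_J²)) = 2/(1+0.041325); ω* = 2/1.041325 = 1.92063.
Hence ρ(B_{ω*}) = 1.92063 − 1 = 0.92063.

ρ_SOR = 0.92063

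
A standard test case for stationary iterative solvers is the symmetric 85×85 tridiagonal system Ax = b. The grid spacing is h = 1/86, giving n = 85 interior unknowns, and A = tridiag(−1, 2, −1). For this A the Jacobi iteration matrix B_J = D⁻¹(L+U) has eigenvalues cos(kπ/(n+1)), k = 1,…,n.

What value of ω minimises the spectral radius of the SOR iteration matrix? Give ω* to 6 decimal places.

ω* = 1.929530

B_J for the 85×85 system has eigenvalues cos(kπ/86); ρ_J = cos(π/86) = 0.999333.
root = sin(π/86) = 0.0365220  (since 1−cos² = sin²).
ω* = 2 / (1 + 0.0365220) = 2 / 1.0365220 ≈ 1.929530.
ρ_SOR = ω* − 1 ≈ 0.929530.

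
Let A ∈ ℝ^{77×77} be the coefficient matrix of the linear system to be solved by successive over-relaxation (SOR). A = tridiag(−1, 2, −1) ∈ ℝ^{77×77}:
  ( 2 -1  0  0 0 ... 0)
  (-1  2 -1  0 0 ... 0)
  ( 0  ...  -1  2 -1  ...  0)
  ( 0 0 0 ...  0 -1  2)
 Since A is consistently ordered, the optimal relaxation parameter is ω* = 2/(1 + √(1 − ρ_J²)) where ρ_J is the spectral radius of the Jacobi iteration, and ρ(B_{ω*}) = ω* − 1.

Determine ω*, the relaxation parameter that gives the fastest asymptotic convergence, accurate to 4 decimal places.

ω* = 1.9226

[ρ_J] n=77: ρ(B_J) = cos(π/(n+1)) = cos(π/78) = 0.9992.
root = sin(π/78) = 0.04027  (since 1−cos² = sin²).
ω* = 2/(1 + 0.04027) = 2/1.04027 = 1.9226.
ρ_SOR = ω* − 1 ≈ 0.9226.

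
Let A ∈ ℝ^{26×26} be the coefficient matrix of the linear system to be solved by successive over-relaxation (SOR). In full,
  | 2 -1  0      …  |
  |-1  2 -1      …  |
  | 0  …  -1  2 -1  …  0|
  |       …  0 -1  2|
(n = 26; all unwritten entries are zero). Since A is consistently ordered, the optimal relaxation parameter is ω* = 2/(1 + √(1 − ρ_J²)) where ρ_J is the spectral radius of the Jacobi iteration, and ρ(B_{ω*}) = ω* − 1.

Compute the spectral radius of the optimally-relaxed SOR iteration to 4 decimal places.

n=26: λ(B_J) = 1 − λ(A)/2 = cos(kπ/27); k=1 gives ρ_J = 0.9932.
√(1−ρ_J²) = |sin(π/27)| = 0.11609
[ω*] 2 ÷ (1 + 0.11609) = 2 ÷ 1.11609 = 1.7920.
ρ(B_{ω*}) = ω*−1 = 0.7920

ρ_SOR = 0.7920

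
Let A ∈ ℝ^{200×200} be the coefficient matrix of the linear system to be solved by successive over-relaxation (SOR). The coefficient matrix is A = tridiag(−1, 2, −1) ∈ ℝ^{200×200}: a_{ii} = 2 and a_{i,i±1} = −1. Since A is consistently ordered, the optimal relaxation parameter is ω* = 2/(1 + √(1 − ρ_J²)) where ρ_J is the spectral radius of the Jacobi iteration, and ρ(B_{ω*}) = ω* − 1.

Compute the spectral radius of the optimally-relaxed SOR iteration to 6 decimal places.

½·tridiag(1,0,1) at n=200: λ_k = cos(kπ/201); max |λ| at k=1 ⇒ ρ_J = cos(π/201) ≈ 0.999878.
root = sin(π/201) = 0.0156292  (since 1−cos² = sin²).
Then 2/(1+√(1−ρ_J²)) = 2/(1+0.0156292); ω* = 2/1.0156292 = 1.969223.
Hence ρ(B_{ω*}) = 1.969223 − 1 = 0.969223.

ρ_SOR = 0.969223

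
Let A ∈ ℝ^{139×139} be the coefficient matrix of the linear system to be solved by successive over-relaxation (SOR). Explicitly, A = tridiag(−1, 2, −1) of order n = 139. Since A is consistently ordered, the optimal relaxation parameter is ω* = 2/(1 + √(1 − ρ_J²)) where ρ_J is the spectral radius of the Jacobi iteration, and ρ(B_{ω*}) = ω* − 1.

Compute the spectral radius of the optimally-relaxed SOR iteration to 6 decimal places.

spectrum of D⁻¹(L+U) = {cos(kπ/140) : 1≤k≤139}; ρ_J = cos(π/140) = 0.999748.
√(1−ρ_J²) = |sin(π/140)| = 0.0224381
ω* = 2 / (1 + 0.0224381) = 2 / 1.0224381 ≈ 1.956109.
ρ(B_{ω*}) = ω*−1 = 0.956109

ρ_SOR = 0.956109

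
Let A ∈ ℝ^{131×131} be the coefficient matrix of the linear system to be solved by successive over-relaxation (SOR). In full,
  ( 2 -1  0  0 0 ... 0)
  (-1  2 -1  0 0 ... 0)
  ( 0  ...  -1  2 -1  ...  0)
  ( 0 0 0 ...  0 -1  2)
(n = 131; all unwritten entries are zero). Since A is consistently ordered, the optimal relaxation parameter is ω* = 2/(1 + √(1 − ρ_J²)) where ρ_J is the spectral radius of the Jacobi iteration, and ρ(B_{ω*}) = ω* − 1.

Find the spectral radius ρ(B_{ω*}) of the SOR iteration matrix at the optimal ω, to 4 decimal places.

B_J for the 131×131 system has eigenvalues cos(kπ/132); ρ_J = cos(π/132) = 0.9997.
1 − cos²(π/132) = sin²(π/132) ⇒ √(1−ρ_J²) = sin(π/132) = 0.02380.
ω* = 2/(1+0.02380) = 1.9535
[ρ_SOR] ω* − 1 = 0.9535.

ρ_SOR = 0.9535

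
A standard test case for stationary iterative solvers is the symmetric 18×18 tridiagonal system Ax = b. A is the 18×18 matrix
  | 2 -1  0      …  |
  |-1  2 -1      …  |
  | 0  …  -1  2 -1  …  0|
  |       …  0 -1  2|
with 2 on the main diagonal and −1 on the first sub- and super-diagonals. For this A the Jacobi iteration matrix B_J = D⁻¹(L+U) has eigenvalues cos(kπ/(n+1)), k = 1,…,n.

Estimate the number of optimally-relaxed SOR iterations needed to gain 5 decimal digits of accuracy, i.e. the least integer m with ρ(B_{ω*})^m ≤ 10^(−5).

m = 35

[ρ_J] n=18: ρ(B_J) = cos(π/(n+1)) = cos(π/19) = 0.9863613.
√(1−ρ_J²) = |sin(π/19)| = 0.1645946
Young: ω* = 2/(1+√(1−ρ_J²)) = 2/(1+0.1645946) = 2/1.1645946 = 1.7173358.
Hence ρ(B_{ω*}) = 1.7173358 − 1 = 0.7173358.
5·ln10 = 11.5129; −ln(0.7173358) = 0.332211; m = ⌈11.5129/0.332211⌉ = ⌈34.655⌉ = 35.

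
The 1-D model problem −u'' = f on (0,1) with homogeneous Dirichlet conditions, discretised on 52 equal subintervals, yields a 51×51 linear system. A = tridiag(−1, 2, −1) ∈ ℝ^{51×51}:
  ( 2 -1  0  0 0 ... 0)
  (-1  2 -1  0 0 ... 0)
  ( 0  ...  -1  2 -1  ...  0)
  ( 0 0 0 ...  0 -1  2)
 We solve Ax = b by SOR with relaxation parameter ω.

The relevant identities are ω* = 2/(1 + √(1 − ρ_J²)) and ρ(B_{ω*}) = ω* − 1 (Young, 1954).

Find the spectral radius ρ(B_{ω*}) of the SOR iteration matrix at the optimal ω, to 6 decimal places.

B_J for the 51×51 system has eigenvalues cos(kπ/52); ρ_J = cos(π/52) = 0.998176.
1 − cos²(π/52) = sin²(π/52) ⇒ √(1−ρ_J²) = sin(π/52) = 0.0603785.
Then 2/(1+√(1−ρ_J²)) = 2/(1+0.0603785); ω* = 2/1.0603785 = 1.886119.
At ω = 1.886119 every |λ(B_ω)| = ω−1, so ρ_SOR = 0.886119.

ρ_SOR = 0.886119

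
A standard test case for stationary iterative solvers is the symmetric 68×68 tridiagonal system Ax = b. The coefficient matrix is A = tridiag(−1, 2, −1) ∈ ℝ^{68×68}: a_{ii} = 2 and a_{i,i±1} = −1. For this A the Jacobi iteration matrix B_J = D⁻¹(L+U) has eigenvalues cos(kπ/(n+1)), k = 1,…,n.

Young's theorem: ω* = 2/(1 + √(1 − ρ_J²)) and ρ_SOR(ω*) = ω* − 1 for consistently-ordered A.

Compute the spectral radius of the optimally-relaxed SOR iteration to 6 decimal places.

ρ_SOR = 0.912934

n=68: λ(B_J) = 1 − λ(A)/2 = cos(kπ/69); k=1 gives ρ_J = 0.998964.
root = sin(π/69) = 0.0455146  (since 1−cos² = sin²).
ω* = 2 / (1 + 0.0455146) = 2 / 1.0455146 ≈ 1.912934.
[ρ_SOR] ω* − 1 = 0.912934.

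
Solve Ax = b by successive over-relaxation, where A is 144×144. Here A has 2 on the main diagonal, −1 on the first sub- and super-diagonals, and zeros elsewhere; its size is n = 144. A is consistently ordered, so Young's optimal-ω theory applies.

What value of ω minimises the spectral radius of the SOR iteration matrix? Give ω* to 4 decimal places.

ω* = 1.9576

[ρ_J] n=144: ρ(B_J) = cos(π/(n+1)) = cos(π/145) = 0.9998.
root = sin(π/145) = 0.02166  (since 1−cos² = sin²).
Young: ω* = 2/(1+√(1−ρ_J²)) = 2/(1+0.02166) = 2/1.02166 = 1.9576.
Hence ρ(B_{ω*}) = 1.9576 − 1 = 0.9576.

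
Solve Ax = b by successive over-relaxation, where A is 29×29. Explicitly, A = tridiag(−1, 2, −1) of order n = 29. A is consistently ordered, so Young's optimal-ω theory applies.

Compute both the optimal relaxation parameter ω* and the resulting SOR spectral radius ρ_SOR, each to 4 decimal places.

ω* = 1.8107, ρ_SOR = 0.8107

spectrum of D⁻¹(L+U) = {cos(kπ/30) : 1≤k≤29}; ρ_J = cos(π/30) = 0.9945.
root = sin(π/30) = 0.10453  (since 1−cos² = sin²).
Young: ω* = 2/(1+√(1−ρ_J²)) = 2/(1+0.10453) = 2/1.10453 = 1.8107.
[ρ_SOR] ω* − 1 = 0.8107.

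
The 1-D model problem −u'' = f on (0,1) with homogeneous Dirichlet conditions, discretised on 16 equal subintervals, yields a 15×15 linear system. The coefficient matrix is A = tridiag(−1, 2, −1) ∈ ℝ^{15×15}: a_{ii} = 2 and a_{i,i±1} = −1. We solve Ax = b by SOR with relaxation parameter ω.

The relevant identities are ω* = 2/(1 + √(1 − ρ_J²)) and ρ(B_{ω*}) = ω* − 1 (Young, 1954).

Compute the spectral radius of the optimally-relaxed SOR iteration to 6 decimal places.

ρ_SOR = 0.673514

With n=15, ρ(Jacobi) = cos(π/16) = 0.980785.
√(1 − cos²(π/16)) = sin(π/16) ≈ 0.1950903.
[ω*] 2 ÷ (1 + 0.1950903) = 2 ÷ 1.1950903 = 1.673514.
ρ(B_{ω*}) = ω*−1 = 0.673514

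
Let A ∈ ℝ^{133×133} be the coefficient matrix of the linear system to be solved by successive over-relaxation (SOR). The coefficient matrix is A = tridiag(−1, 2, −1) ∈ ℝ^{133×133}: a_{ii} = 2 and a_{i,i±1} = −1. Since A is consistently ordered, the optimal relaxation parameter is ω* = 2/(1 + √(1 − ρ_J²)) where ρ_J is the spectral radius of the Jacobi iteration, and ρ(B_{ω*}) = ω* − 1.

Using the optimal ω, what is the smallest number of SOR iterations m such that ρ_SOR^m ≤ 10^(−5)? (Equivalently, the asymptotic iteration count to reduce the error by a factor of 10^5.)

B_J for the 133×133 system has eigenvalues cos(kπ/134); ρ_J = cos(π/134) = 0.9997252.
√(1−ρ_J²) = |sin(π/134)| = 0.0234426
ω* = 2/(1+0.0234426) = 1.9541887
At ω = 1.9541887 every |λ(B_ω)| = ω−1, so ρ_SOR = 0.9541887.
m ≥ 5·ln10 / (−ln 0.9541887) = 245.510; smallest integer m = 246.

m = 246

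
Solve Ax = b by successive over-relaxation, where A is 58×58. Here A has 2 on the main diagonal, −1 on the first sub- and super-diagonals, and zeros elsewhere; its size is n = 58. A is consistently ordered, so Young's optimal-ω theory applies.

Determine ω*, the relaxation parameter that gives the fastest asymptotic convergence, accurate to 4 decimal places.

n=58: λ(B_J) = 1 − λ(A)/2 = cos(kπ/59); k=1 gives ρ_J = 0.9986.
√(1−ρ_J²) simplifies to sin(π/59) = 0.05322.
ω* = 2/(1 + 0.05322) = 2/1.05322 = 1.8989.
and ρ(B_{ω*}) = 1.8989 − 1 = 0.8989.

ω* = 1.8989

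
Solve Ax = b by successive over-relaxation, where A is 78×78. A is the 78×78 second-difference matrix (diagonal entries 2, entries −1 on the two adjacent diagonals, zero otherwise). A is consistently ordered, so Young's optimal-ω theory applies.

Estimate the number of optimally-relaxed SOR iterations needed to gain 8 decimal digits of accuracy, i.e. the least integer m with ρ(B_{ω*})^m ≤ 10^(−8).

n=78: λ(B_J) = 1 − λ(A)/2 = cos(kπ/79); k=1 gives ρ_J = 0.9992094.
1 − cos²(π/79) = sin²(π/79) ⇒ √(1−ρ_J²) = sin(π/79) = 0.0397565.
ω* = 2 / (1 + 0.0397565) = 2 / 1.0397565 ≈ 1.9235273.
ρ_SOR = ω* − 1 ≈ 0.9235273.
ρ_SOR^m ≤ 10^(−8) ⇔ m ≥ 8·ln10/(−ln 0.9235273) = 18.4207/0.0795549 = 231.547; m = ⌈231.547⌉ = 232.

m = 232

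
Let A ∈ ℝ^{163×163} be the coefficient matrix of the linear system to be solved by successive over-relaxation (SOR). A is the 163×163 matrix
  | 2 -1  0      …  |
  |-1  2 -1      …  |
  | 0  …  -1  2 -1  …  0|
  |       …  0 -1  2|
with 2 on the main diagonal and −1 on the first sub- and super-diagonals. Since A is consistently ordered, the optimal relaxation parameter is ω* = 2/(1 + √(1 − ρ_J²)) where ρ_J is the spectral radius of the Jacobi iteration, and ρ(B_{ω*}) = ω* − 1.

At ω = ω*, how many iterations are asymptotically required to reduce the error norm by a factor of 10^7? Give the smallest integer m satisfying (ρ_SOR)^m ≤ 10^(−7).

m = 421

spectrum of D⁻¹(L+U) = {cos(kπ/164) : 1≤k≤163}; ρ_J = cos(π/164) = 0.9998165.
√(1−ρ_J²) simplifies to sin(π/164) = 0.0191549.
[ω*] 2 ÷ (1 + 0.0191549) = 2 ÷ 1.0191549 = 1.9624102.
ρ_SOR = ω* − 1 = 1.9624102 − 1 = 0.9624102.
Need (0.9624102)^m ≤ 10^(−7): m ≥ 7·ln10/|ln 0.9624102| = 16.1181/0.0383145 = 420.679 ⇒ m = 421.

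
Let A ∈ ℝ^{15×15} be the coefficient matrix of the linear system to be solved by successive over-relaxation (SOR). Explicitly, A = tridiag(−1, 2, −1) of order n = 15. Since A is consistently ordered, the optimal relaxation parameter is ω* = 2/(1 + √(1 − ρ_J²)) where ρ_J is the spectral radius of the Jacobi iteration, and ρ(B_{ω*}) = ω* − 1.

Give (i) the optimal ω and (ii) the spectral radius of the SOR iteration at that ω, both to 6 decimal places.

ω* = 1.673514, ρ_SOR = 0.673514

ρ_J = max_k |cos(kπ/16)| = cos(π/16) = 0.980785
1 − cos²(π/16) = sin²(π/16) ⇒ √(1−ρ_J²) = sin(π/16) = 0.1950903.
Then 2/(1+√(1−ρ_J²)) = 2/(1+0.1950903); ω* = 2/1.1950903 = 1.673514.
ρ(B_{ω*}) = ω*−1 = 0.673514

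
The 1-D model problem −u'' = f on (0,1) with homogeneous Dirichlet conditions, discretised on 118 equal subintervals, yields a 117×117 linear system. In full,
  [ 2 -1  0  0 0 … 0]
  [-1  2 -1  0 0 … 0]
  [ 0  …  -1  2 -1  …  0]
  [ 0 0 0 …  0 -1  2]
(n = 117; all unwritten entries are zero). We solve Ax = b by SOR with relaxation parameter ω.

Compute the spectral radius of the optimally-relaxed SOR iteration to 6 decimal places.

B_J for the 117×117 system has eigenvalues cos(kπ/118); ρ_J = cos(π/118) = 0.999646.
root = sin(π/118) = 0.0266205  (since 1−cos² = sin²).
So ω* = 2/1.0266205 = 1.948140 (Young).
ρ_SOR = ω* − 1 ≈ 0.948140.

ρ_SOR = 0.948140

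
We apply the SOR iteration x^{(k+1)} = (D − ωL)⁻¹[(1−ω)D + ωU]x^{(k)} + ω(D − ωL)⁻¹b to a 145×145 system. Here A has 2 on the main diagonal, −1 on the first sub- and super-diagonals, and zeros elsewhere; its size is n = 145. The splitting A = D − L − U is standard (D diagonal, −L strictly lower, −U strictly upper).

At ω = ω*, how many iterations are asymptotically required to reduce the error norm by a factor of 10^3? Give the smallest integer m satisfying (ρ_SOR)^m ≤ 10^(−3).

m = 161

ρ_J = max_k |cos(kπ/146)| = cos(π/146) = 0.9997685
√(1−ρ_J²) simplifies to sin(π/146) = 0.0215161.
ω* = 2 / (1 + 0.0215161) = 2 / 1.0215161 ≈ 1.9578742.
At ω = 1.9578742 every |λ(B_ω)| = ω−1, so ρ_SOR = 0.9578742.
m ≥ 3·ln10 / (−ln 0.9578742) = 160.501; smallest integer m = 161.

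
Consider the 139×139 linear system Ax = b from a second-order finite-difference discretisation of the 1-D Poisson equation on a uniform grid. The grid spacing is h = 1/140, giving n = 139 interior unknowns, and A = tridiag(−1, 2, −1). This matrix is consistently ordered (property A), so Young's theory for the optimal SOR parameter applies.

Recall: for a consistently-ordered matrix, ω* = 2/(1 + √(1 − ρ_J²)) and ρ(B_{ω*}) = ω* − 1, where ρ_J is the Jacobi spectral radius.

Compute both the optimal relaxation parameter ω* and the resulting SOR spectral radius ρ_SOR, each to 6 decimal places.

ω* = 1.956109, ρ_SOR = 0.956109

½·tridiag(1,0,1) at n=139: λ_k = cos(kπ/140); max |λ| at k=1 ⇒ ρ_J = cos(π/140) ≈ 0.999748.
1 − cos²(π/140) = sin²(π/140) ⇒ √(1−ρ_J²) = sin(π/140) = 0.0224381.
ω* = 2/(1 + 0.0224381) = 2/1.0224381 = 1.956109.
ρ_SOR = ω* − 1 ≈ 0.956109.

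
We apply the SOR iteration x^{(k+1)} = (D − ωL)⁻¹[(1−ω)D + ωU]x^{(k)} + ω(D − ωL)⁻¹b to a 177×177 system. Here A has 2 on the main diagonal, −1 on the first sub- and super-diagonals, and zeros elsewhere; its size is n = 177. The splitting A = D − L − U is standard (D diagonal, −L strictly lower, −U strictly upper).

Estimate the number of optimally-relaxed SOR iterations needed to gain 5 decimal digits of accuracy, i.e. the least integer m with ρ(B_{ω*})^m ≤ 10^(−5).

m = 327

spectrum of D⁻¹(L+U) = {cos(kπ/178) : 1≤k≤177}; ρ_J = cos(π/178) = 0.9998443.
√(1−ρ_J²) simplifies to sin(π/178) = 0.0176485.
ω* = 2 / (1 + 0.0176485) = 2 / 1.0176485 ≈ 1.9653151.
and ρ(B_{ω*}) = 1.9653151 − 1 = 0.9653151.
For 5 digits: m = 5·ln10 / (−ln 0.9653151) = 11.5129/0.0353007 = 326.138; round up → m = 327.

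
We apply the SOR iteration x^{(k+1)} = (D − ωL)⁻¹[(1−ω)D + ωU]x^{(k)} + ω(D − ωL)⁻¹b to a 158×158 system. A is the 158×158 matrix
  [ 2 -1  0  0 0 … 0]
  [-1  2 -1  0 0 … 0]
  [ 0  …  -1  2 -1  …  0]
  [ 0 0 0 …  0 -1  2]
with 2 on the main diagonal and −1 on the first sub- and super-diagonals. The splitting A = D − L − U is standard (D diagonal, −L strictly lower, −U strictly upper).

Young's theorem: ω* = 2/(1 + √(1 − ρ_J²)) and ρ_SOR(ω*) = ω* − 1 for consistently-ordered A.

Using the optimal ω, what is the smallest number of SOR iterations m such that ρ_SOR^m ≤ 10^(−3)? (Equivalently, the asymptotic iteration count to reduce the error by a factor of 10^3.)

m = 175

spectrum of D⁻¹(L+U) = {cos(kπ/159) : 1≤k≤158}; ρ_J = cos(π/159) = 0.9998048.
root = sin(π/159) = 0.0197572  (since 1−cos² = sin²).
Then 2/(1+√(1−ρ_J²)) = 2/(1+0.0197572); ω* = 2/1.0197572 = 1.9612512.
and ρ(B_{ω*}) = 1.9612512 − 1 = 0.9612512.
(0.9612512)^m ≤ 10^{−3}  ⇒  m·ln(0.9612512) ≤ −3·ln10  ⇒  m ≥ 174.794  ⇒  m = 175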